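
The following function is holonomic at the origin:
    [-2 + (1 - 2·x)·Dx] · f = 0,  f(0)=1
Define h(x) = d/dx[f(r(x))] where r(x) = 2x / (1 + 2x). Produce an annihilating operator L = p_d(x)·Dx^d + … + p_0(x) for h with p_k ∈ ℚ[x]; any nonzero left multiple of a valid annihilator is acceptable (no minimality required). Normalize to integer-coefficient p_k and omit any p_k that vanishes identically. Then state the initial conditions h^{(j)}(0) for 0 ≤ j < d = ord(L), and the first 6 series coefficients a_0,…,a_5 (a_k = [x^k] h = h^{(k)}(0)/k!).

f: a_k = 1, 2, 4, 8, 16, 32, …
Substitute x→r, Dx→(1/r')Dx; clear ⇒ L₀.
h₀' ⇒ L via d/dx closure of L₀.
L = 4 + (-1 + 2·x)·Dx  (order 1).
h: a_k = 4, 16, 48, 128, 320, 768, …
ICs: h(0) = 4.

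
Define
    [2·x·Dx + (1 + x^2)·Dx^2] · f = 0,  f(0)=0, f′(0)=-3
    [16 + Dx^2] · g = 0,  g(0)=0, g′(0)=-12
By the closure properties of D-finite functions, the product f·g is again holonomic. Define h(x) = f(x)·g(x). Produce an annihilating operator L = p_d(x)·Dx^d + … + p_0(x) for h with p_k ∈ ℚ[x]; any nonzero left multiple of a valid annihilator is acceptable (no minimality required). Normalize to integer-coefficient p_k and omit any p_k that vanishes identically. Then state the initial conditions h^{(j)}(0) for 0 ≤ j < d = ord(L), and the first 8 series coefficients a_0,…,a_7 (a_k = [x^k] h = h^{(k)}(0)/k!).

L = (5440 + 19136·x^2 + 25856·x^4 + 16384·x^6 + 4096·x^8) + (1152·x + 3200·x^3 + 3072·x^5 + 1024·x^7)·Dx + (612 + 2252·x^2 + 3168·x^4 + 2048·x^6 + 512·x^8)·Dx^2 + (72·x + 200·x^3 + 192·x^5 + 64·x^7)·Dx^3 + (17 + 66·x^2 + 97·x^4 + 64·x^6 + 16·x^8)·Dx^4  (order 4).
h: a_k = 0, 0, 36, 0, -108, 0, 116, 0, …
ICs: h(0) = 0, h′(0) = 0, h′′(0) = 72, h′′′(0) = 0.

f: a_k = 0, -3, 0, 1, 0, -3/5, 0, 3/7, …
g: a_k = 0, -12, 0, 32, 0, -128/5, 0, 1024/105, …
Sym-product of L_f,L_g gives L₀ (≤ ord 4).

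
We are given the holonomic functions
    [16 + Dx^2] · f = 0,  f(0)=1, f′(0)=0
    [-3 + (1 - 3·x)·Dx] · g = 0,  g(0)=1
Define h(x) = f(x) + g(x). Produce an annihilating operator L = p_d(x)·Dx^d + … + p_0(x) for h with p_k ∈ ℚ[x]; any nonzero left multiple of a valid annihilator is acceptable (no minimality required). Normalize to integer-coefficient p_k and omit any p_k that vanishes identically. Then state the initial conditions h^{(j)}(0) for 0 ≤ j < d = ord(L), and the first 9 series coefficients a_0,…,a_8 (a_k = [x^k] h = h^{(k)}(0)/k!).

f: a_k = 1, 0, -8, 0, 32/3, 0, -256/45, 0, 512/315, …
g: a_k = 1, 3, 9, 27, 81, 243, 729, 2187, 6561, …
L₀ := lclm(L_f,L_g); ord L₀ ≤ 2+1.
L = (-1680 + 2304·x - 3456·x^2) + (272 - 1584·x + 3456·x^2 - 3456·x^3)·Dx + (-105 + 144·x - 216·x^2)·Dx^2 + (17 - 99·x + 216·x^2 - 216·x^3)·Dx^3  (order 3).
h: a_k = 2, 3, 1, 27, 275/3, 243, 32549/45, 2187, 2067227/315, …
ICs: h(0) = 2, h′(0) = 3, h′′(0) = 2.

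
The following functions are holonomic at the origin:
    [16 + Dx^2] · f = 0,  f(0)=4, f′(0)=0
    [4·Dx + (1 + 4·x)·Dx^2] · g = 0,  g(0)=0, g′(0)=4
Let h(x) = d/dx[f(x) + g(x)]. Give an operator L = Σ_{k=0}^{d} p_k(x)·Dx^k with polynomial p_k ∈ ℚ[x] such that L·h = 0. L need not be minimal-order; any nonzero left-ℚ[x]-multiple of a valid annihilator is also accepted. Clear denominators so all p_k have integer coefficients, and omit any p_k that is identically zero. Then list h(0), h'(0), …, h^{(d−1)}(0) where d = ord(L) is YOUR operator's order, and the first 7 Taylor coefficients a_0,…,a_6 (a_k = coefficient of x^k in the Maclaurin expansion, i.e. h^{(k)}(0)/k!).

f: a_k = 4, 0, -32, 0, 128/3, 0, -1024/45, …
g: a_k = 0, 4, -8, 64/3, -64, 1024/5, -2048/3, …
h₀=f+g: left-lcm gives L₀, ord ≤ 4.
h₀' ⇒ L via d/dx closure of L₀.
L = (448 + 512·x + 1024·x^2) + (48 + 320·x + 768·x^2 + 1024·x^3)·Dx + (28 + 32·x + 64·x^2)·Dx^2 + (3 + 20·x + 48·x^2 + 64·x^3)·Dx^3  (order 3).
h: a_k = 4, -80, 64, -256/3, 1024, -63488/15, 16384, …
ICs: h(0) = 4, h′(0) = -80, h′′(0) = 128.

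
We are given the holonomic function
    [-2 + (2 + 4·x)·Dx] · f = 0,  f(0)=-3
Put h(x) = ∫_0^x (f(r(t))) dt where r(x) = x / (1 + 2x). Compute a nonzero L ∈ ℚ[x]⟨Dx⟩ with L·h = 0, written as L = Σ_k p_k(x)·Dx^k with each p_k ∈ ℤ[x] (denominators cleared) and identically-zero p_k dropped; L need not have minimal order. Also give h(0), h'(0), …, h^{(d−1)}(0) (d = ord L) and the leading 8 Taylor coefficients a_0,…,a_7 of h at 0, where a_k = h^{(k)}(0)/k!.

L = -Dx + (1 + 6·x + 8·x^2)·Dx^2  (order 2).
h: a_k = 0, -3, -3/2, 5/2, -39/8, 423/40, -399/16, 7059/112, …
ICs: h(0) = 0, h′(0) = -3.

f: a_k = -3, -3, 3/2, -3/2, 15/8, -21/8, 63/16, -99/16, …
h₀=f(r): pull back L_f along r ⇒ L₀.
∫: right-multiply L₀ by Dx.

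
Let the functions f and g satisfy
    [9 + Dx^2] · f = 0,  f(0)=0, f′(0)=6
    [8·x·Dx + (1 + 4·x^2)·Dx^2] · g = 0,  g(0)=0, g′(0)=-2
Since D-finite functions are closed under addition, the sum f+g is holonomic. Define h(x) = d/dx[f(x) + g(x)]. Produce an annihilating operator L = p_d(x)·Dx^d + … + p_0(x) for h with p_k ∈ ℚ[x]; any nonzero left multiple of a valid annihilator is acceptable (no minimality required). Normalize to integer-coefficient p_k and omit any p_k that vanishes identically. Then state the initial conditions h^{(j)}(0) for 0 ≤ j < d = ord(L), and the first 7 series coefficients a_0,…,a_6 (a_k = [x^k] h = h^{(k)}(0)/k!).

L = (-2808·x + 19008·x^3 + 10368·x^5) + (9 + 1548·x^2 + 7344·x^4 + 5184·x^6)·Dx + (-312·x + 2112·x^3 + 1152·x^5)·Dx^2 + (1 + 172·x^2 + 816·x^4 + 576·x^6)·Dx^3  (order 3).
h: a_k = 4, 0, -19, 0, -47/4, 0, 4877/40, …
ICs: h(0) = 4, h′(0) = 0, h′′(0) = -38.

f: a_k = 0, 6, 0, -9, 0, 81/20, 0, …
g: a_k = 0, -2, 0, 8/3, 0, -32/5, 0, …
f+g: L₀ = lclm(L_f,L_g), ord ≤ 2+2.
h₀' ⇒ L via d/dx closure of L₀.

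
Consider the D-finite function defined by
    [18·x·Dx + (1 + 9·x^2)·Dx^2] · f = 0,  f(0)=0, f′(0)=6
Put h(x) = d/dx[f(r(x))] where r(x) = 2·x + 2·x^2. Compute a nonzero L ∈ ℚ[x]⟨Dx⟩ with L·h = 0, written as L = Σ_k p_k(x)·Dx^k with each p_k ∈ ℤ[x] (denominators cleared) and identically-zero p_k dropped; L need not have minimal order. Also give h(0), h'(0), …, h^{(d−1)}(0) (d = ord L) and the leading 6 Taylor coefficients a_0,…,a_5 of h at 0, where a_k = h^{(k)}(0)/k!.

L = (-2 + 72·x + 288·x^2 + 432·x^3 + 216·x^4) + (1 + 2·x + 36·x^2 + 144·x^3 + 180·x^4 + 72·x^5)·Dx  (order 1).
h: a_k = 12, 24, -432, -1728, 13392, 92448, …
ICs: h(0) = 12.

f: a_k = 0, 6, 0, -18, 0, 486/5, …
Substitute x→r, Dx→(1/r')Dx; clear ⇒ L₀.
h₀' ⇒ L via d/dx closure of L₀.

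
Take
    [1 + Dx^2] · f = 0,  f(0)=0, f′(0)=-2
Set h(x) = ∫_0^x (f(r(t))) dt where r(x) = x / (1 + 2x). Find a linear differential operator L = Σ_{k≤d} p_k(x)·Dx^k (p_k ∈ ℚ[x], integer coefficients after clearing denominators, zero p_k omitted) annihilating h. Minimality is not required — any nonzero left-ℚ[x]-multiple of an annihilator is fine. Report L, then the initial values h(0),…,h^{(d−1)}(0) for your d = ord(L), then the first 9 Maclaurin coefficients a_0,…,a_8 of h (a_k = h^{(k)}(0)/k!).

L = Dx + (4 + 24·x + 48·x^2 + 32·x^3)·Dx^2 + (1 + 8·x + 24·x^2 + 32·x^3 + 16·x^4)·Dx^3  (order 3).
h: a_k = 0, 0, -1, 4/3, -23/12, 14/5, -1441/360, 75/14, -123479/20160, …
ICs: h(0) = 0, h′(0) = 0, h′′(0) = -2.

f: a_k = 0, -2, 0, 1/3, 0, -1/60, 0, 1/2520, 0, …
L₀ from L_f via x↦r, Dx↦r'^{-1}Dx.
h=∫h₀ ⇒ L = L₀·Dx.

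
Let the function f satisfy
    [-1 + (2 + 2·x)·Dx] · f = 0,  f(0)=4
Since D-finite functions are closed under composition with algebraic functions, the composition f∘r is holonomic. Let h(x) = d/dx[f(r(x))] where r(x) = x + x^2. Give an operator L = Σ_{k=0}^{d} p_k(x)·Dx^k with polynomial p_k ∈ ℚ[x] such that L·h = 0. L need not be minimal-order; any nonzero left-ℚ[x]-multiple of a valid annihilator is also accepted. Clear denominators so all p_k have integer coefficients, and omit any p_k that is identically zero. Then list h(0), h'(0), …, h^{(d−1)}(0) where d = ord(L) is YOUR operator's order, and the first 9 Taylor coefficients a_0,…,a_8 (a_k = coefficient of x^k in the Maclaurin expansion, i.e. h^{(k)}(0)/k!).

f: a_k = 4, 2, -1/2, 1/4, -5/32, 7/64, -21/256, 33/512, -429/8192, …
f∘r: x↦r, Dx↦Dx/r' in L_f ⇒ L₀.
h=h₀': d/dx-closure on L₀ ⇒ L.
L = 3 + (-2 - 6·x - 6·x^2 - 4·x^3)·Dx  (order 1).
h: a_k = 2, 3, -9/4, 3/8, 75/64, -171/128, 147/512, 867/1024, -17037/16384, …
ICs: h(0) = 2.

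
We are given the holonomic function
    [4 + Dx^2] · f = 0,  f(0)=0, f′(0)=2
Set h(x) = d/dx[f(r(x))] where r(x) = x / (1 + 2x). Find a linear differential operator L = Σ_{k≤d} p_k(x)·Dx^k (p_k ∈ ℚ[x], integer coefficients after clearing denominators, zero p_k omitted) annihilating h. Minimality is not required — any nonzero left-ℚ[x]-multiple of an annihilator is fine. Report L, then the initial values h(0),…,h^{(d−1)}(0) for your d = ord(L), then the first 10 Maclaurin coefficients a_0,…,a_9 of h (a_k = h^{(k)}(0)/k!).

f: a_k = 0, 2, 0, -4/3, 0, 4/15, 0, -8/315, 0, 4/2835, …
h₀=f(r): pull back L_f along r ⇒ L₀.
h=h₀': d/dx-closure on L₀ ⇒ L.
L = (28 + 96·x + 96·x^2) + (12 + 72·x + 144·x^2 + 96·x^3)·Dx + (1 + 8·x + 24·x^2 + 32·x^3 + 16·x^4)·Dx^2  (order 2).
h: a_k = 2, -8, 20, -32, 4/3, 240, -55448/45, 203648/45, -896716/63, 2558960/63, …
ICs: h(0) = 2, h′(0) = -8.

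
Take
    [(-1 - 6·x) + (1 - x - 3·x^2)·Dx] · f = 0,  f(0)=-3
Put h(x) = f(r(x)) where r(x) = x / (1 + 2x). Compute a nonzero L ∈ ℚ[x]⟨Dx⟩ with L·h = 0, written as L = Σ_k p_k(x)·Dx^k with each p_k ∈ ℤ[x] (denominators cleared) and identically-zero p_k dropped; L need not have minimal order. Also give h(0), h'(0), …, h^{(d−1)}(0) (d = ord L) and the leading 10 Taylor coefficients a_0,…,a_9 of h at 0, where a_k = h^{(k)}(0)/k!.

L = (1 + 8·x) + (-1 - 5·x - 5·x^2 + 2·x^3)·Dx  (order 1).
h: a_k = -3, -3, -6, 15, -51, 168, -555, 1833, -6054, 19995, …
ICs: h(0) = -3.

f: a_k = -3, -3, -12, -21, -57, -120, -291, -651, -1524, -3477, …
Change of var in L_f (x↦r) gives L₀.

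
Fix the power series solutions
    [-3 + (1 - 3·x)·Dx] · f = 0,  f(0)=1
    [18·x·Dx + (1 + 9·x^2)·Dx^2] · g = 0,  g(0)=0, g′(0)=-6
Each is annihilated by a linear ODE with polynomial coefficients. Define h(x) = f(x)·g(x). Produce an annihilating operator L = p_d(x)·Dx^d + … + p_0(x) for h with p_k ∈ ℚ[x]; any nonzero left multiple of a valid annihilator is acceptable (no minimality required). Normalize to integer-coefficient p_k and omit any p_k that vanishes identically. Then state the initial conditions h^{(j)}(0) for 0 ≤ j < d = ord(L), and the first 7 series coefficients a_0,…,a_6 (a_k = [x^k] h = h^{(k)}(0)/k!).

L = 54·x + (6 - 18·x + 108·x^2)·Dx + (-1 + 3·x - 9·x^2 + 27·x^3)·Dx^2  (order 2).
h: a_k = 0, -6, -18, -36, -108, -2106/5, -6318/5, …
ICs: h(0) = 0, h′(0) = -6.

f: a_k = 1, 3, 9, 27, 81, 243, 729, …
g: a_k = 0, -6, 0, 18, 0, -486/5, 0, …
Product ⇒ symmetric product L₀, ord ≤ 2.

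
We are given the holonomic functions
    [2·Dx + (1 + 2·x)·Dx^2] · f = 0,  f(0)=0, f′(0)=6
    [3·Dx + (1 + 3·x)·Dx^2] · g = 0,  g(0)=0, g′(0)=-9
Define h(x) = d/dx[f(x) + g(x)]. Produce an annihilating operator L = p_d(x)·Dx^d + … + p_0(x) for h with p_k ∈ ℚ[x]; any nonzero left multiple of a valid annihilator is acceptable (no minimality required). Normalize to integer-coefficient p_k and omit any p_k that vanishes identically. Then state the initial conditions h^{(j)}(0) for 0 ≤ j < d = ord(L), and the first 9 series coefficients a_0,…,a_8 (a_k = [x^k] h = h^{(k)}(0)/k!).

L = 12 + (10 + 24·x)·Dx + (1 + 5·x + 6·x^2)·Dx^2  (order 2).
h: a_k = -3, 15, -57, 195, -633, 1995, -6177, 18915, -57513, …
ICs: h(0) = -3, h′(0) = 15.

f: a_k = 0, 6, -6, 8, -12, 96/5, -32, 384/7, -96, …
g: a_k = 0, -9, 27/2, -27, 243/4, -729/5, 729/2, -6561/7, 19683/8, …
L₀ := lclm(L_f,L_g); ord L₀ ≤ 2+2.
Differentiate: ansatz ord ≤ ord L₀ ⇒ L.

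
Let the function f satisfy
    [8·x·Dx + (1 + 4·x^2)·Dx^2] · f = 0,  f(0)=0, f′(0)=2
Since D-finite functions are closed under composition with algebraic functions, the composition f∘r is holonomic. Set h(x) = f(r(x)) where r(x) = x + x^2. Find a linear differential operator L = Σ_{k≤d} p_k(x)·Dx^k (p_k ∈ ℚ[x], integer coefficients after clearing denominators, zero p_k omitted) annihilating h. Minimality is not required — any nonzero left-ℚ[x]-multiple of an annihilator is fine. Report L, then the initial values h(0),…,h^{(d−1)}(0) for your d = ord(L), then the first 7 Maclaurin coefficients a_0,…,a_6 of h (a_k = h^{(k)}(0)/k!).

L = (-2 + 8·x + 32·x^2 + 48·x^3 + 24·x^4)·Dx + (1 + 2·x + 4·x^2 + 16·x^3 + 20·x^4 + 8·x^5)·Dx^2  (order 2).
h: a_k = 0, 2, 2, -8/3, -8, -8/5, 88/3, …
ICs: h(0) = 0, h′(0) = 2.

f: a_k = 0, 2, 0, -8/3, 0, 32/5, 0, …
f∘r: x↦r, Dx↦Dx/r' in L_f ⇒ L₀.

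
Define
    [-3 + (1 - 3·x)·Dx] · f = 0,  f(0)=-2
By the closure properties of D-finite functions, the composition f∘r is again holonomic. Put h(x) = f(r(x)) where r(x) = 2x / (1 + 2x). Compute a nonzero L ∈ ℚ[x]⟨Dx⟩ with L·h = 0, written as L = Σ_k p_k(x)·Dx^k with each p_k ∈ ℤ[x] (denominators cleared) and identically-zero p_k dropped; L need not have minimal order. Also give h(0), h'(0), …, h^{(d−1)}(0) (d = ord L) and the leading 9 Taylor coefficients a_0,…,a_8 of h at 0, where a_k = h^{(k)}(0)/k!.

L = 6 + (-1 + 2·x + 8·x^2)·Dx  (order 1).
h: a_k = -2, -12, -48, -192, -768, -3072, -12288, -49152, -196608, …
ICs: h(0) = -2.

f: a_k = -2, -6, -18, -54, -162, -486, -1458, -4374, -13122, …
f∘r: x↦r, Dx↦Dx/r' in L_f ⇒ L₀.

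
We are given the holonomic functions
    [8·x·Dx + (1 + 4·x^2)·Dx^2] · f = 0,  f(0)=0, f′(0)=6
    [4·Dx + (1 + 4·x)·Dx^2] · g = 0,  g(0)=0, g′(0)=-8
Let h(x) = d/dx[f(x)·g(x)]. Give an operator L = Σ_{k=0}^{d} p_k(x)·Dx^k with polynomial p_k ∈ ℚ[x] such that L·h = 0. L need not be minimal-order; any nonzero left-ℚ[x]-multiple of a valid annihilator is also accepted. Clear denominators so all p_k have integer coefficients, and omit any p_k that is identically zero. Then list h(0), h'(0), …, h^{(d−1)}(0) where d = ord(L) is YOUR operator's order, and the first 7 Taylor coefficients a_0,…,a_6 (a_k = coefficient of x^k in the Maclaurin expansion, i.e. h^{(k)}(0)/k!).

f: a_k = 0, 6, 0, -8, 0, 96/5, 0, …
g: a_k = 0, -8, 16, -128/3, 128, -2048/5, 4096/3, …
L₀ := L_f ⊗_s L_g (sym. prod.), ord ≤ 4.
Differentiate: ansatz ord ≤ ord L₀ ⇒ L.
L = (96 + 640·x + 1408·x^2 + 7680·x^3 + 15360·x^4 + 26624·x^5 + 8192·x^7) + (24 + 320·x + 2656·x^2 + 9728·x^3 + 28160·x^4 + 47616·x^5 + 71680·x^6 + 6144·x^7 + 28672·x^8)·Dx + (12 + 104·x + 672·x^2 + 2976·x^3 + 8256·x^4 + 18048·x^5 + 24576·x^6 + 35328·x^7 + 6144·x^8 + 16384·x^9)·Dx^2 + (1 + 12·x + 68·x^2 + 256·x^3 + 696·x^4 + 1536·x^5 + 2688·x^6 + 3072·x^7 + 4224·x^8 + 1024·x^9 + 2048·x^10)·Dx^3  (order 3).
h: a_k = 0, -96, 288, -768, 3200, -68096/5, 261632/5, …
ICs: h(0) = 0, h′(0) = -96, h′′(0) = 576.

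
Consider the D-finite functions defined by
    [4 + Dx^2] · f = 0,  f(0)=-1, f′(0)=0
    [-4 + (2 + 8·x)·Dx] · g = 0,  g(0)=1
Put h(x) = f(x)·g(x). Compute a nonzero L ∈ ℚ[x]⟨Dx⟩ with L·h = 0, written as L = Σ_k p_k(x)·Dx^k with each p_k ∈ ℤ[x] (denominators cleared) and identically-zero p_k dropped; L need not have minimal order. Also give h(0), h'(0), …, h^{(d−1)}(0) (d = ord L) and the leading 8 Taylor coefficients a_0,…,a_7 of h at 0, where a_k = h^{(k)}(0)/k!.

L = (16 + 32·x + 64·x^2) + (-4 - 16·x)·Dx + (1 + 8·x + 16·x^2)·Dx^2  (order 2).
h: a_k = -1, -2, 4, 0, 16/3, -64/3, 2944/45, -9472/45, …
ICs: h(0) = -1, h′(0) = -2.

f: a_k = -1, 0, 2, 0, -2/3, 0, 4/45, 0, …
g: a_k = 1, 2, -2, 4, -10, 28, -84, 264, …
h₀=f·g: eliminate ⇒ L₀, order ≤ 2·1.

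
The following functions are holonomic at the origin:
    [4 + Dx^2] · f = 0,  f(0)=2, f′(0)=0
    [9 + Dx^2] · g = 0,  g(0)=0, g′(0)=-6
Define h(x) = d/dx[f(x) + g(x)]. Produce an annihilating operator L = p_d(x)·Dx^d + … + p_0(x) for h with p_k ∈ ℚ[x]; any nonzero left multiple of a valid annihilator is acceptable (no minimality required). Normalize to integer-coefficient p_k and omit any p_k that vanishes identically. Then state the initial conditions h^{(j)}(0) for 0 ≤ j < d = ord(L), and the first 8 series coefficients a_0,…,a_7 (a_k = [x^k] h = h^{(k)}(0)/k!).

L = 36 + 13·Dx^2 + Dx^4  (order 4).
h: a_k = -6, -8, 27, 16/3, -81/4, -16/15, 243/40, 32/315, …
ICs: h(0) = -6, h′(0) = -8, h′′(0) = 54, h′′′(0) = 32.

f: a_k = 2, 0, -4, 0, 4/3, 0, -8/45, 0, …
g: a_k = 0, -6, 0, 9, 0, -81/20, 0, 243/280, …
Weyl lclm of L_f,L_g ⇒ L₀ (ord ≤ 4).
Derive L from L₀ (diff closure).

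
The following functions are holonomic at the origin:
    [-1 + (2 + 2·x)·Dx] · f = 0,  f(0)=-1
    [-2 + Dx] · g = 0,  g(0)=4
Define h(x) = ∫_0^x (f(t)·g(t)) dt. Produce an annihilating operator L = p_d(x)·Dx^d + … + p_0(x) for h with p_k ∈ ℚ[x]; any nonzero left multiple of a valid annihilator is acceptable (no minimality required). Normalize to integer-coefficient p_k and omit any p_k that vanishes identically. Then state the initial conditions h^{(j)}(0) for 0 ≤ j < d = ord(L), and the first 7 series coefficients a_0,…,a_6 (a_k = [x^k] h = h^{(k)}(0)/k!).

L = (-5 - 4·x)·Dx + (2 + 2·x)·Dx^2  (order 2).
h: a_k = 0, -4, -5, -23/6, -103/48, -449/480, -1949/5760, …
ICs: h(0) = 0, h′(0) = -4.

f: a_k = -1, -1/2, 1/8, -1/16, 5/128, -7/256, 21/1024, …
g: a_k = 4, 8, 8, 16/3, 8/3, 16/15, 16/45, …
f·g: L₀ = L_f ⊗_s L_g, ord ≤ 1·1.
h=∫h₀ ⇒ L = L₀·Dx.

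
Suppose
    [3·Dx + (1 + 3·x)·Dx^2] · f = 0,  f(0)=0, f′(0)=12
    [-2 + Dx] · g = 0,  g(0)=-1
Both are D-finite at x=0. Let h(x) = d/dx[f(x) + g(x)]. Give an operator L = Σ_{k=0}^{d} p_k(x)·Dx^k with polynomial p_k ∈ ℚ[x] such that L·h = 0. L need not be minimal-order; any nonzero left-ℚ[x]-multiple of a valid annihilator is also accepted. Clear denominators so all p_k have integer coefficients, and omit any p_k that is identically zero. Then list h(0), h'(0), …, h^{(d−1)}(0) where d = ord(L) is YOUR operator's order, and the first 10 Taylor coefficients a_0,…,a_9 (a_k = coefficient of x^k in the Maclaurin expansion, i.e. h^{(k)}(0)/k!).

L = (-48 - 36·x) + (14 - 24·x - 36·x^2)·Dx + (5 + 21·x + 18·x^2)·Dx^2  (order 2).
h: a_k = 10, -40, 104, -980/3, 2912/3, -43748/15, 393652/45, -8266876/315, 24800576/315, -669615668/2835, …
ICs: h(0) = 10, h′(0) = -40.

f: a_k = 0, 12, -18, 36, -81, 972/5, -486, 8748/7, -6561/2, 8748, …
g: a_k = -1, -2, -2, -4/3, -2/3, -4/15, -4/45, -8/315, -2/315, -4/2835, …
Weyl lclm of L_f,L_g ⇒ L₀ (ord ≤ 3).
h₀' ⇒ L via d/dx closure of L₀.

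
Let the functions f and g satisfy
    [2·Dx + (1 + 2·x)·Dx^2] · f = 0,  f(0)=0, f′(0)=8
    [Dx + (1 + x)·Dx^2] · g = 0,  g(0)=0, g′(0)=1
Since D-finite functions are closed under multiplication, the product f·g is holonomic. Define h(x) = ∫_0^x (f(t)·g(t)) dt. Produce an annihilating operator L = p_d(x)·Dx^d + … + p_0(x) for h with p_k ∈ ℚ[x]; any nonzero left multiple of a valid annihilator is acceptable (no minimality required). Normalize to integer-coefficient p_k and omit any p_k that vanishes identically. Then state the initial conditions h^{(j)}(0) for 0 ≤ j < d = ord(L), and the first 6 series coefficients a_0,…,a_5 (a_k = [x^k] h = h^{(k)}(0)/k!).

L = (20 + 48·x + 32·x^2)·Dx^2 + (66 + 268·x + 360·x^2 + 160·x^3)·Dx^3 + (32 + 180·x + 372·x^2 + 336·x^3 + 112·x^4)·Dx^4 + (3 + 22·x + 63·x^2 + 88·x^3 + 60·x^4 + 16·x^5)·Dx^5  (order 5).
h: a_k = 0, 0, 0, 8/3, -3, 52/15, …
ICs: h(0) = 0, h′(0) = 0, h′′(0) = 0, h′′′(0) = 16, h′′′′(0) = -72.

f: a_k = 0, 8, -8, 32/3, -16, 128/5, …
g: a_k = 0, 1, -1/2, 1/3, -1/4, 1/5, …
f·g: L₀ = L_f ⊗_s L_g, ord ≤ 2·2.
Integrate: L := L₀·Dx.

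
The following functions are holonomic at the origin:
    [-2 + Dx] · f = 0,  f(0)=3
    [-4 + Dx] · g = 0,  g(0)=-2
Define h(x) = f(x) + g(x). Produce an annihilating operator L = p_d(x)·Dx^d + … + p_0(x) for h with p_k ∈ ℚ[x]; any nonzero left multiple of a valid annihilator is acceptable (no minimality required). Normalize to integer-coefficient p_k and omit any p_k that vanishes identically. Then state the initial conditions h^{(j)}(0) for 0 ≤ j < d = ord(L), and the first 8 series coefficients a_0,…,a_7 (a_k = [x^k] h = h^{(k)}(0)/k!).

L = 8 - 6·Dx + Dx^2  (order 2).
h: a_k = 1, -2, -10, -52/3, -58/3, -244/15, -100/9, -2024/315, …
ICs: h(0) = 1, h′(0) = -2.

f: a_k = 3, 6, 6, 4, 2, 4/5, 4/15, 8/105, …
g: a_k = -2, -8, -16, -64/3, -64/3, -256/15, -512/45, -2048/315, …
Sum ⇒ L₀ = lclm(L_f,L_g) in ℚ(x)⟨Dx⟩.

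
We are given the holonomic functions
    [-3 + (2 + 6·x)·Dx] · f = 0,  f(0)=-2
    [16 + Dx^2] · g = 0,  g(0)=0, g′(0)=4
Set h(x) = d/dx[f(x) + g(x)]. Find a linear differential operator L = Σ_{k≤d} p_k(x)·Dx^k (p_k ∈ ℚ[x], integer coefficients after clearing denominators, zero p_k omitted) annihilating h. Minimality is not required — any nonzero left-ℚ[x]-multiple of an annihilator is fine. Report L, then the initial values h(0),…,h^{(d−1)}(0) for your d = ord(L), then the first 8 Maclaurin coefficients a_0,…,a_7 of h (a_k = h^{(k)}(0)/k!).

L = (-9552 - 18432·x - 27648·x^2) + (-2912 - 21024·x - 55296·x^2 - 55296·x^3)·Dx + (-597 - 1152·x - 1728·x^2)·Dx^2 + (-182 - 1314·x - 3456·x^2 - 3456·x^3)·Dx^3  (order 3).
h: a_k = 1, 9/2, -337/8, 405/16, -9131/384, 45927/256, -23782441/46080, 2814669/2048, …
ICs: h(0) = 1, h′(0) = 9/2, h′′(0) = -337/4.

f: a_k = -2, -3, 9/4, -27/8, 405/64, -1701/128, 15309/512, -72171/1024, …
g: a_k = 0, 4, 0, -32/3, 0, 128/15, 0, -1024/315, …
f+g: L₀ = lclm(L_f,L_g), ord ≤ 1+2.
Derive L from L₀ (diff closure).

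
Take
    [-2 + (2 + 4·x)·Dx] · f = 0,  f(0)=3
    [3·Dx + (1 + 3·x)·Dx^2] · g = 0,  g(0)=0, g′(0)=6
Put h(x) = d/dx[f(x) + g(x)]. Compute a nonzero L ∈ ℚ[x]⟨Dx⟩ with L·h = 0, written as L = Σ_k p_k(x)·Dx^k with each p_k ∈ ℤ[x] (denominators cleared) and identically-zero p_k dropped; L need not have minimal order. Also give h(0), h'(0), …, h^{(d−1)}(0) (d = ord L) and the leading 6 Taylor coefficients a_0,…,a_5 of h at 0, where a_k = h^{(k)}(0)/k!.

f: a_k = 3, 3, -3/2, 3/2, -15/8, 21/8, …
g: a_k = 0, 6, -9, 18, -81/2, 486/5, …
Sum ⇒ L₀ = lclm(L_f,L_g) in ℚ(x)⟨Dx⟩.
h=h₀': d/dx-closure on L₀ ⇒ L.
L = (9 + 9·x) + (15 + 54·x + 45·x^2)·Dx + (2 + 13·x + 27·x^2 + 18·x^3)·Dx^2  (order 2).
h: a_k = 9, -21, 117/2, -339/2, 3993/8, -11853/8, …
ICs: h(0) = 9, h′(0) = -21.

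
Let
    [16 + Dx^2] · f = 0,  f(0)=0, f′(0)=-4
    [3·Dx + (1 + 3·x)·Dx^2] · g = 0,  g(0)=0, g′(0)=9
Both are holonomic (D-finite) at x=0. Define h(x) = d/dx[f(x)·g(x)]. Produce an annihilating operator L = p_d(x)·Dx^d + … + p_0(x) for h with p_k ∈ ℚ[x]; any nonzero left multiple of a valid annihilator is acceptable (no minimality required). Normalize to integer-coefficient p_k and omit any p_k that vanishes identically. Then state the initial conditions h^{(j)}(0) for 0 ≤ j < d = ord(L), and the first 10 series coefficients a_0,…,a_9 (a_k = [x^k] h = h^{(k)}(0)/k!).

L = (-252256 - 1400832·x + 774144·x^2 + 36937728·x^3 + 133871616·x^4 + 191102976·x^5 + 95551488·x^6) + (-43296 + 45216·x + 2557440·x^2 + 11404800·x^3 + 19906560·x^4 + 11943936·x^5)·Dx + (-14630 - 16992·x + 831600·x^2 + 6110208·x^3 + 17853696·x^4 + 23887872·x^5 + 11943936·x^6)·Dx^2 + (-2706 + 2826·x + 159840·x^2 + 712800·x^3 + 1244160·x^4 + 746496·x^5)·Dx^3 + (71 + 4410·x + 48951·x^2 + 237600·x^3 + 592920·x^4 + 746496·x^5 + 373248·x^6)·Dx^4  (order 4).
h: a_k = 0, -72, 162, -48, 495, -2232, 32382/5, -670624/35, 4049649/70, -54838904/315, …
ICs: h(0) = 0, h′(0) = -72, h′′(0) = 324, h′′′(0) = -288.

f: a_k = 0, -4, 0, 32/3, 0, -128/15, 0, 1024/315, 0, -2048/2835, …
g: a_k = 0, 9, -27/2, 27, -243/4, 729/5, -729/2, 6561/7, -19683/8, 6561, …
f·g: L₀ = L_f ⊗_s L_g, ord ≤ 2·2.
h₀' ⇒ L via d/dx closure of L₀.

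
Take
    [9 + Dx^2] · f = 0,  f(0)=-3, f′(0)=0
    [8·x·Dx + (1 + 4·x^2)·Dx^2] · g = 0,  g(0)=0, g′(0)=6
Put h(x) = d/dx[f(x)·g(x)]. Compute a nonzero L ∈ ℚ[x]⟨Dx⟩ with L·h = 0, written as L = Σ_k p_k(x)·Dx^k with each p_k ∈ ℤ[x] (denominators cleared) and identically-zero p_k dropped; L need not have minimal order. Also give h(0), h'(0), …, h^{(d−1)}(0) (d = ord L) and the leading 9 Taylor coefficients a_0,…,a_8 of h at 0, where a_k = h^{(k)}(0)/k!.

L = (134325 + 1685016·x^2 + 9665136·x^4 + 17604864·x^6 + 22954752·x^8 + 28366848·x^10 + 26873856·x^12) + (77328·x + 1187136·x^3 + 5460480·x^5 + 10782720·x^7 + 14929920·x^9 + 11943936·x^11)·Dx + (17850 + 242160·x^2 + 1468896·x^4 + 3414528·x^6 + 5764608·x^8 + 7630848·x^10 + 5971968·x^12)·Dx^2 + (8592·x + 131904·x^3 + 606720·x^5 + 1198080·x^7 + 1658880·x^9 + 1327104·x^11)·Dx^3 + (325 + 6104·x^2 + 43888·x^4 + 162048·x^6 + 357120·x^8 + 497664·x^10 + 331776·x^12)·Dx^4  (order 4).
h: a_k = -18, 0, 315, 0, -4527/4, 0, 146439/40, 0, -29719881/2240, …
ICs: h(0) = -18, h′(0) = 0, h′′(0) = 630, h′′′(0) = 0.

f: a_k = -3, 0, 27/2, 0, -81/8, 0, 243/80, 0, -2187/4480, …
g: a_k = 0, 6, 0, -8, 0, 96/5, 0, -384/7, 0, …
Product ⇒ symmetric product L₀, ord ≤ 4.
Differentiate: ansatz ord ≤ ord L₀ ⇒ L.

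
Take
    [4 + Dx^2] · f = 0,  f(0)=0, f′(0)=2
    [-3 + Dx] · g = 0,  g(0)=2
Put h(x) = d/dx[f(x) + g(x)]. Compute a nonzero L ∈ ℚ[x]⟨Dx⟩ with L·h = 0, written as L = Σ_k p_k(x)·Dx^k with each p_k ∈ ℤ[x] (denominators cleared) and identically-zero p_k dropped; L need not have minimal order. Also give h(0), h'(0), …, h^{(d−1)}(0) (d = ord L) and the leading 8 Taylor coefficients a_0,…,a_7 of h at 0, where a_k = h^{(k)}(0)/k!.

L = 12 - 4·Dx + 3·Dx^2 - Dx^3  (order 3).
h: a_k = 8, 18, 23, 27, 259/12, 243/20, 2123/360, 729/280, …
ICs: h(0) = 8, h′(0) = 18, h′′(0) = 46.

f: a_k = 0, 2, 0, -4/3, 0, 4/15, 0, -8/315, …
g: a_k = 2, 6, 9, 9, 27/4, 81/20, 81/40, 243/280, …
Sum ⇒ L₀ = lclm(L_f,L_g) in ℚ(x)⟨Dx⟩.
h=h₀': d/dx-closure on L₀ ⇒ L.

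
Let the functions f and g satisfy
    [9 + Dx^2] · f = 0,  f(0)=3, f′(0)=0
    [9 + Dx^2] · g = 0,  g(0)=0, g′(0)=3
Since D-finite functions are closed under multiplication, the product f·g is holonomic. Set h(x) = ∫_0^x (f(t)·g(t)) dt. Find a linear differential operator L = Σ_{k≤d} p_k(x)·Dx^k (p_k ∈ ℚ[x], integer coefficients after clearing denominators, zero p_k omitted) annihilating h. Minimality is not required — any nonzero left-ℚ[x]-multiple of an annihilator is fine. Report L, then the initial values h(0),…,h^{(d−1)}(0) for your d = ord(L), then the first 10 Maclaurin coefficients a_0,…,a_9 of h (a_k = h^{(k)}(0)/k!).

f: a_k = 3, 0, -27/2, 0, 81/8, 0, -243/80, 0, 2187/4480, 0, …
g: a_k = 0, 3, 0, -9/2, 0, 81/40, 0, -243/560, 0, 243/4480, …
f·g: L₀ = L_f ⊗_s L_g, ord ≤ 2·2.
Integrate: L := L₀·Dx.
L = 36·Dx^2 + Dx^4  (order 4).
h: a_k = 0, 0, 9/2, 0, -27/2, 0, 81/5, 0, -729/70, 0, …
ICs: h(0) = 0, h′(0) = 0, h′′(0) = 9, h′′′(0) = 0.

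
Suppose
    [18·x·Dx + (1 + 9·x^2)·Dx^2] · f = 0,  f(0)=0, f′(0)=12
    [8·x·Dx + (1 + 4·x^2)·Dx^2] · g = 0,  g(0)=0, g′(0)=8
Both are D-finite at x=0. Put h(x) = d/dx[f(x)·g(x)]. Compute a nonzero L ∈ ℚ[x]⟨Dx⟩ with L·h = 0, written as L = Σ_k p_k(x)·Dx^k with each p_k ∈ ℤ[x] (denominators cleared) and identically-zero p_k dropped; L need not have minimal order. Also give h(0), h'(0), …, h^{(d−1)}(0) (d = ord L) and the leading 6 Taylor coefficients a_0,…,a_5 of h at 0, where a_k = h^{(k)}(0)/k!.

f: a_k = 0, 12, 0, -36, 0, 972/5, …
g: a_k = 0, 8, 0, -32/3, 0, 128/5, …
Sym-product of L_f,L_g gives L₀ (≤ ord 4).
h=h₀': d/dx-closure on L₀ ⇒ L.
L = (-864·x - 18720·x^3 - 82944·x^5 + 134784·x^7 + 1119744·x^9) + (-52 - 3036·x^2 - 33696·x^4 - 72576·x^6 + 471744·x^8 + 1679616·x^10)·Dx + (-104·x - 2072·x^3 - 11232·x^5 + 13968·x^7 + 269568·x^9 + 559872·x^11)·Dx^2 + (-1 - 26·x^2 - 205·x^4 + 7380·x^8 + 33696·x^10 + 46656·x^12)·Dx^3  (order 3).
h: a_k = 0, 192, 0, -1664, 0, 67392/5, …
ICs: h(0) = 0, h′(0) = 192, h′′(0) = 0.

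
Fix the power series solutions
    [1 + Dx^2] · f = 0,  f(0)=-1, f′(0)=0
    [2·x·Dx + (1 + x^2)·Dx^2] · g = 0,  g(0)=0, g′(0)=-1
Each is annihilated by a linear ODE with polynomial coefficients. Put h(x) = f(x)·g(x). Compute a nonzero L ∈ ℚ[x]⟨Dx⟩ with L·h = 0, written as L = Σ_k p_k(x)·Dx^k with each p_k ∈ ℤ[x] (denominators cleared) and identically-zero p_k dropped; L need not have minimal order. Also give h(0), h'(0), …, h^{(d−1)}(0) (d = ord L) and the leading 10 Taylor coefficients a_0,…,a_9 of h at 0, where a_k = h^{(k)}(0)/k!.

f: a_k = -1, 0, 1/2, 0, -1/24, 0, 1/720, 0, -1/40320, 0, …
g: a_k = 0, -1, 0, 1/3, 0, -1/5, 0, 1/7, 0, -1/9, …
h₀=f·g: eliminate ⇒ L₀, order ≤ 2·2.
L = (10 + 26·x^2 + 11·x^4 + 4·x^6 + x^8) + (12·x + 20·x^3 + 12·x^5 + 4·x^7)·Dx + (12 + 32·x^2 + 18·x^4 + 8·x^6 + 2·x^8)·Dx^2 + (12·x + 20·x^3 + 12·x^5 + 4·x^7)·Dx^3 + (2 + 6·x^2 + 7·x^4 + 4·x^6 + x^8)·Dx^4  (order 4).
h: a_k = 0, 1, 0, -5/6, 0, 49/120, 0, -1301/5040, 0, 23147/120960, …
ICs: h(0) = 0, h′(0) = 1, h′′(0) = 0, h′′′(0) = -5.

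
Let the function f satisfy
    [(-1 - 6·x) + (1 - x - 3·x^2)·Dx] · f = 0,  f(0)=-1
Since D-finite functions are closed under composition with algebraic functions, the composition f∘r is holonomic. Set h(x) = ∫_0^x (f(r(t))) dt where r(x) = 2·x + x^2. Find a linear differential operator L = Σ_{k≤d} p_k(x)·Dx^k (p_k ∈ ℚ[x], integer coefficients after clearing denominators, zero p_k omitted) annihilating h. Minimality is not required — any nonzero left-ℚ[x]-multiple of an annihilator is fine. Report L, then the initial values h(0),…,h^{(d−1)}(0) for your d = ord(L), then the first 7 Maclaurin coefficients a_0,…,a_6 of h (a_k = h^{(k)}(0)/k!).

f: a_k = -1, -1, -4, -7, -19, -40, -97, …
h₀=f(r): pull back L_f along r ⇒ L₀.
∫: right-multiply L₀ by Dx.
L = (2 + 26·x + 36·x^2 + 12·x^3)·Dx + (-1 + 2·x + 13·x^2 + 12·x^3 + 3·x^4)·Dx^2  (order 2).
h: a_k = 0, -1, -1, -17/3, -18, -392/5, -965/3, …
ICs: h(0) = 0, h′(0) = -1.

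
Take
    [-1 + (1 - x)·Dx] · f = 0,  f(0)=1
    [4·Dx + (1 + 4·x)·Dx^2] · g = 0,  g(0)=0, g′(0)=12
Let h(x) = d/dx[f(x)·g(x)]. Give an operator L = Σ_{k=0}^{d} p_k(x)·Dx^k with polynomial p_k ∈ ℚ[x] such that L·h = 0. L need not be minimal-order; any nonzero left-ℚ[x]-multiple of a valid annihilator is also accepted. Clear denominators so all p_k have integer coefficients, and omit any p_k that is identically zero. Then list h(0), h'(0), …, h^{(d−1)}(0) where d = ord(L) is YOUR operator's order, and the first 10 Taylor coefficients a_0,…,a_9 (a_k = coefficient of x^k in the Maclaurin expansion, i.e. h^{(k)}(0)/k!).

f: a_k = 1, 1, 1, 1, 1, 1, 1, 1, 1, 1, …
g: a_k = 0, 12, -24, 64, -192, 3072/5, -2048, 49152/7, -24576, 262144/3, …
h₀=f·g: eliminate ⇒ L₀, order ≤ 1·2.
h=h₀': d/dx-closure on L₀ ⇒ L.
L = 16 + (-5 + 20·x)·Dx + (-1 - 3·x + 4·x^2)·Dx^2  (order 2).
h: a_k = 12, -24, 156, -560, 2372, -47208/5, 190684/5, -5355808/35, 21499836/35, -51727064/21, …
ICs: h(0) = 12, h′(0) = -24.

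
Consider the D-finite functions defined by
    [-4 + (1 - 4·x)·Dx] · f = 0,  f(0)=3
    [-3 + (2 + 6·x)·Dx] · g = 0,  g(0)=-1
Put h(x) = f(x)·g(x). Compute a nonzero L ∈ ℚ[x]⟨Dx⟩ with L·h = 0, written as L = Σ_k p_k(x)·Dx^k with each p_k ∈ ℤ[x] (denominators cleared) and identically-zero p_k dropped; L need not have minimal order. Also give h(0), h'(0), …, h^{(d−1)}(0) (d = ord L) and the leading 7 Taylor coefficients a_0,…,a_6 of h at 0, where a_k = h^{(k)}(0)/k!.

f: a_k = 3, 12, 48, 192, 768, 3072, 12288, …
g: a_k = -1, -3/2, 9/8, -27/16, 405/128, -1701/256, 15309/1024, …
h₀=f·g: eliminate ⇒ L₀, order ≤ 1·1.
L = (11 + 12·x) + (-2 + 2·x + 24·x^2)·Dx  (order 1).
h: a_k = -3, -33/2, -501/8, -4089/16, -129633/128, -1042167/256, -16628745/1024, …
ICs: h(0) = -3.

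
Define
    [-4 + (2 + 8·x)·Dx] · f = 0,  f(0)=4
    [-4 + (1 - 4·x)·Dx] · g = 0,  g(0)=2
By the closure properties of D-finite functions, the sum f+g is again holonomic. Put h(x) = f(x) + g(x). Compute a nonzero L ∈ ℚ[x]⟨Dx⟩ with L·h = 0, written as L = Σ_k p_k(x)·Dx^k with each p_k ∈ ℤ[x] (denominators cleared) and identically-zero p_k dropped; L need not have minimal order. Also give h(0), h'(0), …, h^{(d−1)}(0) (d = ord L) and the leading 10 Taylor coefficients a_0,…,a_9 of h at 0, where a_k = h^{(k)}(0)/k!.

f: a_k = 4, 8, -8, 16, -40, 112, -336, 1056, -3432, 11440, …
g: a_k = 2, 8, 32, 128, 512, 2048, 8192, 32768, 131072, 524288, …
h₀=f+g: left-lcm gives L₀, ord ≤ 2.
L = (40 + 96·x) + (-18 - 112·x - 288·x^2)·Dx + (1 + 12·x - 16·x^2 - 192·x^3)·Dx^2  (order 2).
h: a_k = 6, 16, 24, 144, 472, 2160, 7856, 33824, 127640, 535728, …
ICs: h(0) = 6, h′(0) = 16.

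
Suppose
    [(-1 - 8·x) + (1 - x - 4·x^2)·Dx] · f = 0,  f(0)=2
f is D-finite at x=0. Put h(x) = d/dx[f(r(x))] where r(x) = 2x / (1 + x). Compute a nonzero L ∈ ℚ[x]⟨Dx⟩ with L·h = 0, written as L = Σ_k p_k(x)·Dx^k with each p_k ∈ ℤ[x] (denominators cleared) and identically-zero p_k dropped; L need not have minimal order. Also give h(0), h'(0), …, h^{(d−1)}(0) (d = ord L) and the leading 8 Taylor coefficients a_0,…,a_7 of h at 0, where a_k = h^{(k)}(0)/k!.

L = (18 + 102·x + 918·x^2 + 578·x^3) + (-1 - 18·x + 306·x^3 + 289·x^4)·Dx  (order 1).
h: a_k = 4, 72, 204, 2448, 5780, 62424, 137564, 1414944, …
ICs: h(0) = 4.

f: a_k = 2, 2, 10, 18, 58, 130, 362, 882, …
f∘r: x↦r, Dx↦Dx/r' in L_f ⇒ L₀.
Differentiate: ansatz ord ≤ ord L₀ ⇒ L.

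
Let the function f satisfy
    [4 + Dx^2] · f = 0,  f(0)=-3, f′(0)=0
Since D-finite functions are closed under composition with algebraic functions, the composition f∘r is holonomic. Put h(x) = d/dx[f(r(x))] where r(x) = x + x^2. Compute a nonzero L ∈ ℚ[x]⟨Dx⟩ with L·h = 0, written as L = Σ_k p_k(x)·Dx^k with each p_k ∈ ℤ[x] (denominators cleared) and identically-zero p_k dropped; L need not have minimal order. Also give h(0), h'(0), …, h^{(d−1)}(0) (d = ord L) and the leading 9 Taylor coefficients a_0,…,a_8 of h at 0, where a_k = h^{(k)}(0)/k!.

L = (16 + 32·x + 96·x^2 + 128·x^3 + 64·x^4) + (-6 - 12·x)·Dx + (1 + 4·x + 4·x^2)·Dx^2  (order 2).
h: a_k = 0, 12, 36, 16, -40, -352/5, -224/5, 1664/105, 1632/35, …
ICs: h(0) = 0, h′(0) = 12.

f: a_k = -3, 0, 6, 0, -2, 0, 4/15, 0, -2/105, …
h₀=f(r): pull back L_f along r ⇒ L₀.
Differentiate: ansatz ord ≤ ord L₀ ⇒ L.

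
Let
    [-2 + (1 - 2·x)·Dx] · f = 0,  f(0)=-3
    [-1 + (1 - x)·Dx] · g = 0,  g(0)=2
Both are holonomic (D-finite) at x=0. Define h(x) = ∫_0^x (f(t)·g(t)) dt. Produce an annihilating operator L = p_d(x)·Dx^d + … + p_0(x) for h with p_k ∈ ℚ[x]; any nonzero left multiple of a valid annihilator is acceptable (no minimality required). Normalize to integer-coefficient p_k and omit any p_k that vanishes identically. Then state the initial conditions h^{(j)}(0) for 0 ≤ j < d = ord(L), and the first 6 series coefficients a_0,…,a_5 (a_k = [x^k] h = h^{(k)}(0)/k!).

f: a_k = -3, -6, -12, -24, -48, -96, …
g: a_k = 2, 2, 2, 2, 2, 2, …
Product ⇒ symmetric product L₀, ord ≤ 1.
h=∫₀ˣh₀: take L = L₀·Dx.
L = (-3 + 4·x)·Dx + (1 - 3·x + 2·x^2)·Dx^2  (order 2).
h: a_k = 0, -6, -9, -14, -45/2, -186/5, …
ICs: h(0) = 0, h′(0) = -6.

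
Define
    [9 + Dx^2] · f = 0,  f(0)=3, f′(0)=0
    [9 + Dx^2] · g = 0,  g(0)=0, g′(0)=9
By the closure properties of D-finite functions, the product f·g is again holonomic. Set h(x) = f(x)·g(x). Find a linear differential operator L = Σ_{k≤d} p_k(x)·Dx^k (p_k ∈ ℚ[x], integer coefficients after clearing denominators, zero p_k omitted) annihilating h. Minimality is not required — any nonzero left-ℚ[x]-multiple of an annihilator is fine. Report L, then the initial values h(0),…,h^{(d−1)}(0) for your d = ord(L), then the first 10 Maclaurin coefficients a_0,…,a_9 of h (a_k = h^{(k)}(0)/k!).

L = 36·Dx + Dx^3  (order 3).
h: a_k = 0, 27, 0, -162, 0, 1458/5, 0, -8748/35, 0, 4374/35, …
ICs: h(0) = 0, h′(0) = 27, h′′(0) = 0.

f: a_k = 3, 0, -27/2, 0, 81/8, 0, -243/80, 0, 2187/4480, 0, …
g: a_k = 0, 9, 0, -27/2, 0, 243/40, 0, -729/560, 0, 729/4480, …
f·g: L₀ = L_f ⊗_s L_g, ord ≤ 2·2.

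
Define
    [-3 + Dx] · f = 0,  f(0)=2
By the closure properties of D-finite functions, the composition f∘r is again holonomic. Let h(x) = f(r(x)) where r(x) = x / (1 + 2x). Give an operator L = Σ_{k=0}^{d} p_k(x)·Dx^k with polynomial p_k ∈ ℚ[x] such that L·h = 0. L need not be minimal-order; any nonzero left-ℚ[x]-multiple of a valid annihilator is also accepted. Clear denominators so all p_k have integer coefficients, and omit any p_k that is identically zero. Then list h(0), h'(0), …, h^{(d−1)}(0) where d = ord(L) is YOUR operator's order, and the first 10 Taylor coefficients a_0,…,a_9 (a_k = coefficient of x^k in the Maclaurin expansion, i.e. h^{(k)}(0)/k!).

f: a_k = 2, 6, 9, 9, 27/4, 81/20, 81/40, 243/280, 729/2240, 243/2240, …
f∘r: x↦r, Dx↦Dx/r' in L_f ⇒ L₀.
L = -3 + (1 + 4·x + 4·x^2)·Dx  (order 1).
h: a_k = 2, 6, -3, -3, 51/4, -519/20, 1581/40, -12441/280, 45417/2240, 163299/2240, …
ICs: h(0) = 2.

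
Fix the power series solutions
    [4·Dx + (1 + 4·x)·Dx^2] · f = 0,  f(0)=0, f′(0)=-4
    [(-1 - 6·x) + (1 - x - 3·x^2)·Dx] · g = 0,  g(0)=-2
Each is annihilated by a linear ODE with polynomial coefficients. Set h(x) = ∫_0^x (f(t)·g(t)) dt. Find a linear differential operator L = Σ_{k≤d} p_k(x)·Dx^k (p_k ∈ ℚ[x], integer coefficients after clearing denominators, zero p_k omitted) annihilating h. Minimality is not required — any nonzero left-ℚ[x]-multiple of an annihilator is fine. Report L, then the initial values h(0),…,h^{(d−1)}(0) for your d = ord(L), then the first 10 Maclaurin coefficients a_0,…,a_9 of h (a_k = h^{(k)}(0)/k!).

f: a_k = 0, -4, 8, -64/3, 64, -1024/5, 2048/3, -16384/7, 8192, -262144/9, …
g: a_k = -2, -2, -8, -14, -38, -80, -194, -434, -1016, -2318, …
L₀ := L_f ⊗_s L_g (sym. prod.), ord ≤ 2.
∫: right-multiply L₀ by Dx.
L = (10 + 48·x)·Dx + (-2 + 24·x + 60·x^2)·Dx^2 + (-1 - 3·x + 7·x^2 + 12·x^3)·Dx^3  (order 3).
h: a_k = 0, 0, 4, -8/3, 44/3, -56/3, 3692/45, -17296/105, 65689/105, -1558024/945, …
ICs: h(0) = 0, h′(0) = 0, h′′(0) = 8.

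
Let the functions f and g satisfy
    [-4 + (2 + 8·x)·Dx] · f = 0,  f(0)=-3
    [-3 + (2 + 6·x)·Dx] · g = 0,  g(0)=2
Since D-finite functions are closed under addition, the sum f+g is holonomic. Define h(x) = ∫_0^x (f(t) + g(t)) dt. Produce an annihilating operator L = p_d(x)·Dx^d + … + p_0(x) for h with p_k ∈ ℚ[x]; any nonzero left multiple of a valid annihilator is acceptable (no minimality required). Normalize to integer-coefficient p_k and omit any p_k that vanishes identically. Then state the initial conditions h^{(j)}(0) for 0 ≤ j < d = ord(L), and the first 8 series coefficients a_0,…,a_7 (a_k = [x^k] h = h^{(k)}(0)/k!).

L = -6·Dx + (7 + 24·x)·Dx^2 + (2 + 14·x + 24·x^2)·Dx^3  (order 3).
h: a_k = 0, -1, -3/2, 5/4, -69/32, 303/64, -3017/256, 16245/512, …
ICs: h(0) = 0, h′(0) = -1, h′′(0) = -3.

f: a_k = -3, -6, 6, -12, 30, -84, 252, -792, …
g: a_k = 2, 3, -9/4, 27/8, -405/64, 1701/128, -15309/512, 72171/1024, …
L₀ := lclm(L_f,L_g); ord L₀ ≤ 1+1.
Integrate: L := L₀·Dx.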